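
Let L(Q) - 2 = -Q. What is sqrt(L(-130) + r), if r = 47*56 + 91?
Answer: sqrt(2855) ≈ 53.432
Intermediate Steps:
L(Q) = 2 - Q
r = 2723 (r = 2632 + 91 = 2723)
sqrt(L(-130) + r) = sqrt((2 - 1*(-130)) + 2723) = sqrt((2 + 130) + 2723) = sqrt(132 + 2723) = sqrt(2855)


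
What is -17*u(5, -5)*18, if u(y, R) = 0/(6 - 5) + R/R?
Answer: -306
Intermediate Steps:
u(y, R) = 1 (u(y, R) = 0/1 + 1 = 0*1 + 1 = 0 + 1 = 1)
-17*u(5, -5)*18 = -17*1*18 = -17*18 = -306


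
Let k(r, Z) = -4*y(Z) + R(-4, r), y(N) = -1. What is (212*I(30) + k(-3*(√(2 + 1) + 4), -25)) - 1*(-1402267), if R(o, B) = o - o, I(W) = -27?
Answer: 1396547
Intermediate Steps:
R(o, B) = 0
k(r, Z) = 4 (k(r, Z) = -4*(-1) + 0 = 4 + 0 = 4)
(212*I(30) + k(-3*(√(2 + 1) + 4), -25)) - 1*(-1402267) = (212*(-27) + 4) - 1*(-1402267) = (-5724 + 4) + 1402267 = -5720 + 1402267 = 1396547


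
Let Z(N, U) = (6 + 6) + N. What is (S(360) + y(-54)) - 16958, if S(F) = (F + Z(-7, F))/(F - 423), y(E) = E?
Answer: -1072121/63 ≈ -17018.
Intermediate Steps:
Z(N, U) = 12 + N
S(F) = (5 + F)/(-423 + F) (S(F) = (F + (12 - 7))/(F - 423) = (F + 5)/(-423 + F) = (5 + F)/(-423 + F))
(S(360) + y(-54)) - 16958 = ((5 + 360)/(-423 + 360) - 54) - 16958 = (365/(-63) - 54) - 16958 = (-1/63*365 - 54) - 16958 = (-365/63 - 54) - 16958 = -3767/63 - 16958 = -1072121/63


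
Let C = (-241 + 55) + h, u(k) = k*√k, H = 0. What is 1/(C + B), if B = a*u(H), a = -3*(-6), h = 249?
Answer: 1/63 ≈ 0.015873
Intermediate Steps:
a = 18
u(k) = k^(3/2)
C = 63 (C = (-241 + 55) + 249 = -186 + 249 = 63)
B = 0 (B = 18*0^(3/2) = 18*0 = 0)
1/(C + B) = 1/(63 + 0) = 1/63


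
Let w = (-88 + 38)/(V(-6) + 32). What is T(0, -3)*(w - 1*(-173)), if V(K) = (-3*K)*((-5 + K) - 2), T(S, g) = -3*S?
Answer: 0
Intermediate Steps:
V(K) = -3*K*(-7 + K) (V(K) = (-3*K)*(-7 + K) = -3*K*(-7 + K))
w = 25/101 (w = (-88 + 38)/(3*(-6)*(7 - 1*(-6)) + 32) = -50/(3*(-6)*(7 + 6) + 32) = -50/(3*(-6)*13 + 32) = -50/(-234 + 32) = -50/(-202) = -50*(-1/202) = 25/101 ≈ 0.24752)
T(0, -3)*(w - 1*(-173)) = (-3*0)*(25/101 - 1*(-173)) = 0*(25/101 + 173) = 0*(17498/101) = 0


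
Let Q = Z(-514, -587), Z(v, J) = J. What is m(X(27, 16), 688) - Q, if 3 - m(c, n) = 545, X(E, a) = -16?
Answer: 45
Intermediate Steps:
m(c, n) = -542 (m(c, n) = 3 - 1*545 = 3 - 545 = -542)
Q = -587
m(X(27, 16), 688) - Q = -542 - 1*(-587) = -542 + 587 = 45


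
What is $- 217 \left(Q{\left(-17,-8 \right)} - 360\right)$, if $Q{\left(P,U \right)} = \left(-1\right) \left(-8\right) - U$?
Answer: $74648$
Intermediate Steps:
$Q{\left(P,U \right)} = 8 - U$
$- 217 \left(Q{\left(-17,-8 \right)} - 360\right) = - 217 \left(\left(8 - -8\right) - 360\right) = - 217 \left(\left(8 + 8\right) - 360\right) = - 217 \left(16 - 360\right) = \left(-217\right) \left(-344\right) = 74648$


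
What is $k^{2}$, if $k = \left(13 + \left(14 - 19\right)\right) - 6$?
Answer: $4$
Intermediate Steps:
$k = 2$ ($k = \left(13 + \left(14 - 19\right)\right) - 6 = \left(13 - 5\right) - 6 = 8 - 6 = 2$)
$k^{2} = 2^{2} = 4$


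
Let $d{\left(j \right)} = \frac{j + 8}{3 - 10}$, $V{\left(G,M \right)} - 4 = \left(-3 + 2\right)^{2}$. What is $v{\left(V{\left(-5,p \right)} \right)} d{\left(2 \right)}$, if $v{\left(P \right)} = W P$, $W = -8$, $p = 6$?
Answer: $\frac{400}{7} \approx 57.143$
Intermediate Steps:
$V{\left(G,M \right)} = 5$ ($V{\left(G,M \right)} = 4 + \left(-3 + 2\right)^{2} = 4 + \left(-1\right)^{2} = 4 + 1 = 5$)
$v{\left(P \right)} = - 8 P$
$d{\left(j \right)} = - \frac{8}{7} - \frac{j}{7}$ ($d{\left(j \right)} = \frac{8 + j}{-7} = \left(8 + j\right) \left(- \frac{1}{7}\right) = - \frac{8}{7} - \frac{j}{7}$)
$v{\left(V{\left(-5,p \right)} \right)} d{\left(2 \right)} = \left(-8\right) 5 \left(- \frac{8}{7} - \frac{2}{7}\right) = - 40 \left(- \frac{8}{7} - \frac{2}{7}\right) = \left(-40\right) \left(- \frac{10}{7}\right) = \frac{400}{7}$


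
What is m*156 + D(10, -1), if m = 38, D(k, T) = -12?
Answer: 5916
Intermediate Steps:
m*156 + D(10, -1) = 38*156 - 12 = 5928 - 12 = 5916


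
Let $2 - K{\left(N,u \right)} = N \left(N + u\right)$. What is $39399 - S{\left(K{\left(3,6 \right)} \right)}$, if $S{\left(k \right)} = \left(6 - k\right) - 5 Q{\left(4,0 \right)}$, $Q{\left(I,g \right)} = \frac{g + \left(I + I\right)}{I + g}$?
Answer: $39378$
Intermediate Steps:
$Q{\left(I,g \right)} = \frac{g + 2 I}{I + g}$
$K{\left(N,u \right)} = 2 - N \left(N + u\right)$
$S{\left(k \right)} = -4 - k$ ($S{\left(k \right)} = \left(6 - k\right) - 5 \frac{0 + 2 \cdot 4}{4 + 0} = \left(6 - k\right) - 5 \frac{0 + 8}{4} = \left(6 - k\right) - 5 \cdot \frac{1}{4} \cdot 8 = \left(6 - k\right) - 10 = -4 - k$)
$39399 - S{\left(K{\left(3,6 \right)} \right)} = 39399 - \left(-4 - \left(2 - 3^{2} - 3 \cdot 6\right)\right) = 39399 - \left(-4 - \left(2 - 9 - 18\right)\right) = 39399 - \left(-4 - -25\right) = 39399 - \left(-4 + 25\right) = 39399 - 21 = 39378$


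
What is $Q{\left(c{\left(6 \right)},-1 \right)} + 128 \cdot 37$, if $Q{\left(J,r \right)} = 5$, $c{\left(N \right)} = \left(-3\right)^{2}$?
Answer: $4741$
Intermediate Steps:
$c{\left(N \right)} = 9$
$Q{\left(c{\left(6 \right)},-1 \right)} + 128 \cdot 37 = 5 + 128 \cdot 37 = 5 + 4736 = 4741$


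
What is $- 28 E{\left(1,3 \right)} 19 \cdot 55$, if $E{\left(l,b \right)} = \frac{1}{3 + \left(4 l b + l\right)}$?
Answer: $- \frac{7315}{4} \approx -1828.8$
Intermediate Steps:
$E{\left(l,b \right)} = \frac{1}{3 + l + 4 b l}$ ($E{\left(l,b \right)} = \frac{1}{3 + \left(4 b l + l\right)} = \frac{1}{3 + \left(l + 4 b l\right)} = \frac{1}{3 + l + 4 b l}$)
$- 28 E{\left(1,3 \right)} 19 \cdot 55 = - 28 \frac{1}{3 + 1 + 4 \cdot 3 \cdot 1} \cdot 19 \cdot 55 = - 28 \frac{1}{3 + 1 + 12} \cdot 19 \cdot 55 = - 28 \cdot \frac{1}{16} \cdot 19 \cdot 55 = \left(-28\right) \frac{19}{16} \cdot 55 = \left(- \frac{133}{4}\right) 55 = - \frac{7315}{4}$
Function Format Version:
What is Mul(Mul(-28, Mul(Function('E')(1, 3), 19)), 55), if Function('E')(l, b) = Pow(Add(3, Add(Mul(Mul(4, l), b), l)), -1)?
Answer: Rational(-7315, 4) ≈ -1828.8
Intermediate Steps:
Function('E')(l, b) = Pow(Add(3, l, Mul(4, b, l)), -1) (Function('E')(l, b) = Pow(Add(3, Add(Mul(4, b, l), l)), -1) = Pow(Add(3, Add(l, Mul(4, b, l))), -1) = Pow(Add(3, l, Mul(4, b, l)), -1))
Mul(Mul(-28, Mul(Function('E')(1, 3), 19)), 55) = Mul(Mul(-28, Mul(Pow(Add(3, 1, Mul(4, 3, 1)), -1), 19)), 55) = Mul(Mul(-28, Mul(Pow(Add(3, 1, 12), -1), 19)), 55) = Mul(Mul(-28, Mul(Pow(16, -1), 19)), 55) = Mul(Mul(-28, Mul(Rational(1, 16), 19)), 55) = Mul(Mul(-28, Rational(19, 16)), 55) = Mul(Rational(-133, 4), 55) = Rational(-7315, 4)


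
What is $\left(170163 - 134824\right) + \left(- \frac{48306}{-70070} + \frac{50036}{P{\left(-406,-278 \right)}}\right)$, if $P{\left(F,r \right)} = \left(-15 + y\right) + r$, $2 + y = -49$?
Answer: $\frac{106040584733}{3013010} \approx 35194.0$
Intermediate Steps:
$y = -51$ ($y = -2 - 49 = -51$)
$P{\left(F,r \right)} = -66 + r$ ($P{\left(F,r \right)} = \left(-15 - 51\right) + r = -66 + r$)
$\left(170163 - 134824\right) + \left(- \frac{48306}{-70070} + \frac{50036}{P{\left(-406,-278 \right)}}\right) = \left(170163 - 134824\right) + \left(- \frac{48306}{-70070} + \frac{50036}{-66 - 278}\right) = 35339 + \left(\left(-48306\right) \left(- \frac{1}{70070}\right) + \frac{50036}{-344}\right) = 35339 + \left(\frac{24153}{35035} + 50036 \left(- \frac{1}{344}\right)\right) = 35339 + \left(\frac{24153}{35035} - \frac{12509}{86}\right) = 35339 - \frac{436175657}{3013010} = \frac{106040584733}{3013010}$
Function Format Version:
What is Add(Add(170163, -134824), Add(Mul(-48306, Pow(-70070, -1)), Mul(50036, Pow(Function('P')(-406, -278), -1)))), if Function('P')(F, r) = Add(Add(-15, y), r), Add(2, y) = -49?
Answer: Rational(106040584733, 3013010) ≈ 35194.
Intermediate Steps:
y = -51 (y = Add(-2, -49) = -51)
Function('P')(F, r) = Add(-66, r) (Function('P')(F, r) = Add(Add(-15, -51), r) = Add(-66, r))
Add(Add(170163, -134824), Add(Mul(-48306, Pow(-70070, -1)), Mul(50036, Pow(Function('P')(-406, -278), -1)))) = Add(Add(170163, -134824), Add(Mul(-48306, Pow(-70070, -1)), Mul(50036, Pow(Add(-66, -278), -1)))) = Add(35339, Add(Mul(-48306, Rational(-1, 70070)), Mul(50036, Pow(-344, -1)))) = Add(35339, Add(Rational(24153, 35035), Mul(50036, Rational(-1, 344)))) = Add(35339, Add(Rational(24153, 35035), Rational(-12509, 86))) = Add(35339, Rational(-436175657, 3013010)) = Rational(106040584733, 3013010)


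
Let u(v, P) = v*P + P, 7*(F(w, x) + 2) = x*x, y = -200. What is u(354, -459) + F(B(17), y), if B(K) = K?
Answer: -1100629/7 ≈ -1.5723e+5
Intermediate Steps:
F(w, x) = -2 + x²/7 (F(w, x) = -2 + (x*x)/7 = -2 + x²/7)
u(v, P) = P + P*v (u(v, P) = P*v + P = P + P*v)
u(354, -459) + F(B(17), y) = -459*(1 + 354) + (-2 + (⅐)*(-200)²) = -459*355 + (-2 + (⅐)*40000) = -162945 + (-2 + 40000/7) = -162945 + 39986/7 = -1100629/7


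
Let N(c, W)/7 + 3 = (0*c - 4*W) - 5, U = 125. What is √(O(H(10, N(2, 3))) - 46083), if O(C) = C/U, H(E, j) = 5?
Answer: I*√1152074/5 ≈ 214.67*I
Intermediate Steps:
N(c, W) = -56 - 28*W (N(c, W) = -21 + 7*((0*c - 4*W) - 5) = -21 + 7*((0 - 4*W) - 5) = -21 + 7*(-4*W - 5) = -21 + 7*(-5 - 4*W) = -21 + (-35 - 28*W) = -56 - 28*W)
O(C) = C/125
√(O(H(10, N(2, 3))) - 46083) = √((1/125)*5 - 46083) = √(1/25 - 46083) = √(-1152074/25) = I*√1152074/5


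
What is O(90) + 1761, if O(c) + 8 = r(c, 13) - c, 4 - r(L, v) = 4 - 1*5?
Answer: 1668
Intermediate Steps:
r(L, v) = 5 (r(L, v) = 4 - (4 - 1*5) = 4 - (4 - 5) = 4 - 1*(-1) = 4 + 1 = 5)
O(c) = -3 - c (O(c) = -8 + (5 - c) = -3 - c)
O(90) + 1761 = (-3 - 1*90) + 1761 = (-3 - 90) + 1761 = -93 + 1761 = 1668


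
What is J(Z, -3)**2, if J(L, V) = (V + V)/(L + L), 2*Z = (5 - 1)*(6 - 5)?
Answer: 9/4 ≈ 2.2500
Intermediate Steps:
Z = 2 (Z = ((5 - 1)*(6 - 5))/2 = (4*1)/2 = (1/2)*4 = 2)
J(L, V) = V/L (J(L, V) = (2*V)/((2*L)) = (2*V)*(1/(2*L)) = V/L)
J(Z, -3)**2 = (-3/2)**2 = 9/4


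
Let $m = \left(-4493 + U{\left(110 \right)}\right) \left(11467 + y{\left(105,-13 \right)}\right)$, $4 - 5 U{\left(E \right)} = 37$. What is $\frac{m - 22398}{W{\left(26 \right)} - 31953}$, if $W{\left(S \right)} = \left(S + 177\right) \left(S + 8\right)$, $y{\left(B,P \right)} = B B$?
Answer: $\frac{506137006}{125255} \approx 4040.9$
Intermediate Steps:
$y{\left(B,P \right)} = B^{2}$
$U{\left(E \right)} = - \frac{33}{5}$ ($U{\left(E \right)} = \frac{4}{5} - \frac{37}{5} = - \frac{33}{5}$)
$W{\left(S \right)} = \left(8 + S\right) \left(177 + S\right)$ ($W{\left(S \right)} = \left(177 + S\right) \left(8 + S\right) = \left(8 + S\right) \left(177 + S\right)$)
$m = - \frac{506025016}{5}$ ($m = \left(-4493 - \frac{33}{5}\right) \left(11467 + 105^{2}\right) = - \frac{22498 \left(11467 + 11025\right)}{5} = \left(- \frac{22498}{5}\right) 22492 = - \frac{506025016}{5} \approx -1.012 \cdot 10^{8}$)
$\frac{m - 22398}{W{\left(26 \right)} - 31953} = \frac{- \frac{506025016}{5} - 22398}{\left(1416 + 26^{2} + 185 \cdot 26\right) - 31953} = - \frac{506137006}{5 \left(\left(1416 + 676 + 4810\right) - 31953\right)} = - \frac{506137006}{5 \left(6902 - 31953\right)} = - \frac{506137006}{5 \left(-25051\right)} = \left(- \frac{506137006}{5}\right) \left(- \frac{1}{25051}\right) = \frac{506137006}{125255}$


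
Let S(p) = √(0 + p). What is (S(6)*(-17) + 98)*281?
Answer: 27538 - 4777*√6 ≈ 15837.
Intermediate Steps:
S(p) = √p
(S(6)*(-17) + 98)*281 = (√6*(-17) + 98)*281 = (-17*√6 + 98)*281 = (98 - 17*√6)*281 = 27538 - 4777*√6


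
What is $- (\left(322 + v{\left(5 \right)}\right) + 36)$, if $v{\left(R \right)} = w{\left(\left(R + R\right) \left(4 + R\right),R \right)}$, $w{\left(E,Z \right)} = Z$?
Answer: $-363$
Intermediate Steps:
$v{\left(R \right)} = R$
$- (\left(322 + v{\left(5 \right)}\right) + 36) = - (\left(322 + 5\right) + 36) = - (327 + 36) = \left(-1\right) 363 = -363$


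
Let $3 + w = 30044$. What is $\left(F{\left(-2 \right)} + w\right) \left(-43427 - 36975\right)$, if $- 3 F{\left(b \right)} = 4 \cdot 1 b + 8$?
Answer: $-2415356482$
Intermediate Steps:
$w = 30041$ ($w = -3 + 30044 = 30041$)
$F{\left(b \right)} = - \frac{8}{3} - \frac{4 b}{3}$ ($F{\left(b \right)} = - \frac{4 \cdot 1 b + 8}{3} = - \frac{4 b + 8}{3} = - \frac{8 + 4 b}{3} = - \frac{8}{3} - \frac{4 b}{3}$)
$\left(F{\left(-2 \right)} + w\right) \left(-43427 - 36975\right) = \left(\left(- \frac{8}{3} - - \frac{8}{3}\right) + 30041\right) \left(-43427 - 36975\right) = \left(\left(- \frac{8}{3} + \frac{8}{3}\right) + 30041\right) \left(-80402\right) = \left(0 + 30041\right) \left(-80402\right) = 30041 \left(-80402\right) = -2415356482$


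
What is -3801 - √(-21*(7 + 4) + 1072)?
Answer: -3830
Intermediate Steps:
-3801 - √(-21*(7 + 4) + 1072) = -3801 - √(-21*11 + 1072) = -3801 - √(-231 + 1072) = -3801 - √841 = -3801 - 1*29 = -3801 - 29 = -3830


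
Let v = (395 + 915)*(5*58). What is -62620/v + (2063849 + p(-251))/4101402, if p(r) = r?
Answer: 4392759058/12984355165 ≈ 0.33831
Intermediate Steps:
v = 379900 (v = 1310*290 = 379900)
-62620/v + (2063849 + p(-251))/4101402 = -62620/379900 + (2063849 - 251)/4101402 = -62620*1/379900 + 2063598*(1/4101402) = -3131/18995 + 343933/683567 = 4392759058/12984355165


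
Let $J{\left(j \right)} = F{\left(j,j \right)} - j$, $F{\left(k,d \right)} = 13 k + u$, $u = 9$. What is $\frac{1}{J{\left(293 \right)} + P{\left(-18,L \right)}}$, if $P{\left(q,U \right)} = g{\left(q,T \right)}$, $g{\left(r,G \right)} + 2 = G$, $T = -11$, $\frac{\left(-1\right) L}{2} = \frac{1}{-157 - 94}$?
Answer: $\frac{1}{3512} \approx 0.00028474$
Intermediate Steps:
$L = \frac{2}{251}$ ($L = - \frac{2}{-157 - 94} = - \frac{2}{-251} = \left(-2\right) \left(- \frac{1}{251}\right) = \frac{2}{251} \approx 0.0079681$)
$g{\left(r,G \right)} = -2 + G$
$P{\left(q,U \right)} = -13$ ($P{\left(q,U \right)} = -2 - 11 = -13$)
$F{\left(k,d \right)} = 9 + 13 k$ ($F{\left(k,d \right)} = 13 k + 9 = 9 + 13 k$)
$J{\left(j \right)} = 9 + 12 j$ ($J{\left(j \right)} = \left(9 + 13 j\right) - j = 9 + 12 j$)
$\frac{1}{J{\left(293 \right)} + P{\left(-18,L \right)}} = \frac{1}{\left(9 + 12 \cdot 293\right) - 13} = \frac{1}{\left(9 + 3516\right) - 13} = \frac{1}{3525 - 13} = \frac{1}{3512}$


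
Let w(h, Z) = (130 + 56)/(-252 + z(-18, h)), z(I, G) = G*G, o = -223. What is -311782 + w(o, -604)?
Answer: -15426037828/49477 ≈ -3.1178e+5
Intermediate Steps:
z(I, G) = G²
w(h, Z) = 186/(-252 + h²) (w(h, Z) = (130 + 56)/(-252 + h²) = 186/(-252 + h²))
-311782 + w(o, -604) = -311782 + 186/(-252 + (-223)²) = -311782 + 186/(-252 + 49729) = -311782 + 186/49477 = -15426037828/49477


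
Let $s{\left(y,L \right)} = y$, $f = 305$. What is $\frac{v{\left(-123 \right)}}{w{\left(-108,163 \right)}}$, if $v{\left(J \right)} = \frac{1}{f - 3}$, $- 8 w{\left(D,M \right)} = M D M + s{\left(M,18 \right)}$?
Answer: $\frac{4}{433262639} \approx 9.2323 \cdot 10^{-9}$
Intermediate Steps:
$w{\left(D,M \right)} = - \frac{M}{8} - \frac{D M^{2}}{8}$ ($w{\left(D,M \right)} = - \frac{M D M + M}{8} = - \frac{D M M + M}{8} = - \frac{D M^{2} + M}{8} = - \frac{M + D M^{2}}{8} = - \frac{M}{8} - \frac{D M^{2}}{8}$)
$v{\left(J \right)} = \frac{1}{302}$ ($v{\left(J \right)} = \frac{1}{305 - 3} = \frac{1}{302}$)
$\frac{v{\left(-123 \right)}}{w{\left(-108,163 \right)}} = \frac{1}{302 \cdot \frac{1}{8} \cdot 163 \left(-1 - \left(-108\right) 163\right)} = \frac{1}{302 \cdot \frac{1}{8} \cdot 163 \left(-1 + 17604\right)} = \frac{1}{302 \cdot \frac{1}{8} \cdot 163 \cdot 17603} = \frac{1}{302 \cdot \frac{2869289}{8}} = \frac{1}{302} \cdot \frac{8}{2869289} = \frac{4}{433262639}$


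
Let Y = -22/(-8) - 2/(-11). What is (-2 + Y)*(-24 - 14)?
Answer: -779/22 ≈ -35.409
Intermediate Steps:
Y = 129/44 (Y = -22*(-⅛) - 2*(-1/11) = 11/4 + 2/11 = 129/44 ≈ 2.9318)
(-2 + Y)*(-24 - 14) = (-2 + 129/44)*(-24 - 14) = (41/44)*(-38) = -779/22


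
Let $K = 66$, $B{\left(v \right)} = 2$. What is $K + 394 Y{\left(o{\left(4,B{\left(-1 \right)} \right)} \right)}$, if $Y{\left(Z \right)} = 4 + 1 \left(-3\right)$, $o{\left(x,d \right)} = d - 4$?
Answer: $460$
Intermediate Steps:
$o{\left(x,d \right)} = -4 + d$
$Y{\left(Z \right)} = 1$ ($Y{\left(Z \right)} = 4 - 3 = 1$)
$K + 394 Y{\left(o{\left(4,B{\left(-1 \right)} \right)} \right)} = 66 + 394 \cdot 1 = 66 + 394 = 460$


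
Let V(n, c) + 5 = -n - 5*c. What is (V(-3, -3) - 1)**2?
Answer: 144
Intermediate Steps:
V(n, c) = -5 - n - 5*c (V(n, c) = -5 + (-n - 5*c) = -5 - n - 5*c)
(V(-3, -3) - 1)**2 = ((-5 - 1*(-3) - 5*(-3)) - 1)**2 = ((-5 + 3 + 15) - 1)**2 = (13 - 1)**2 = 12**2 = 144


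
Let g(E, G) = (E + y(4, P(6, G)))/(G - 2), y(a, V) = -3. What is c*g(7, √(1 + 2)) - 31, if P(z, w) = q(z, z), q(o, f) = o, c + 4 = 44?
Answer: -351 - 160*√3 ≈ -628.13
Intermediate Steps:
c = 40 (c = -4 + 44 = 40)
P(z, w) = z
g(E, G) = (-3 + E)/(-2 + G) (g(E, G) = (E - 3)/(G - 2) = (-3 + E)/(-2 + G))
c*g(7, √(1 + 2)) - 31 = 40*((-3 + 7)/(-2 + √(1 + 2))) - 31 = 40*(4/(-2 + √3)) - 31 = 160/(-2 + √3) - 31 = -31 + 160/(-2 + √3)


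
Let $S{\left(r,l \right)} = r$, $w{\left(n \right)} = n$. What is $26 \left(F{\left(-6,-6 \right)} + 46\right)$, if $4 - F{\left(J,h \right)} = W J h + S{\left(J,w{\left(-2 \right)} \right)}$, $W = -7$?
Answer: $8008$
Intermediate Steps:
$F{\left(J,h \right)} = 4 - J + 7 J h$ ($F{\left(J,h \right)} = 4 - \left(- 7 J h + J\right) = 4 - \left(J - 7 J h\right) = 4 + \left(- J + 7 J h\right) = 4 - J + 7 J h$)
$26 \left(F{\left(-6,-6 \right)} + 46\right) = 26 \left(\left(4 - -6 + 7 \left(-6\right) \left(-6\right)\right) + 46\right) = 26 \left(\left(4 + 6 + 252\right) + 46\right) = 26 \left(262 + 46\right) = 26 \cdot 308 = 8008$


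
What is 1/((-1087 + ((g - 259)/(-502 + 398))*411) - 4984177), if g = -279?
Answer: -52/259123169 ≈ -2.0068e-7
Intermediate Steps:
1/((-1087 + ((g - 259)/(-502 + 398))*411) - 4984177) = 1/((-1087 + ((-279 - 259)/(-502 + 398))*411) - 4984177) = 1/((-1087 - 538/(-104)*411) - 4984177) = 1/((-1087 - 538*(-1/104)*411) - 4984177) = 1/((-1087 + (269/52)*411) - 4984177) = 1/((-1087 + 110559/52) - 4984177) = 1/(54035/52 - 4984177) = 1/(-259123169/52) = -52/259123169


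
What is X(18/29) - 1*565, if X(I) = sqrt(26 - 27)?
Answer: -565 + I ≈ -565.0 + 1.0*I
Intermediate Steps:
X(I) = I (X(I) = sqrt(-1) = I)
X(18/29) - 1*565 = I - 1*565 = I - 565 = -565 + I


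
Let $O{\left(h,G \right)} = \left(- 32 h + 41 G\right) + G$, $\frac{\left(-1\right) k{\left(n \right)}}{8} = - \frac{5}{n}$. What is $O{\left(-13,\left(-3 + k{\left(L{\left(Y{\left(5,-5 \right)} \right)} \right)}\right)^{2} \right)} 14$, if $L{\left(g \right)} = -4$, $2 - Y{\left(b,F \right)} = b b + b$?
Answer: $105196$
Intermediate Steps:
$Y{\left(b,F \right)} = 2 - b - b^{2}$ ($Y{\left(b,F \right)} = 2 - \left(b b + b\right) = 2 - \left(b^{2} + b\right) = 2 - \left(b + b^{2}\right) = 2 - b - b^{2}$)
$k{\left(n \right)} = \frac{40}{n}$ ($k{\left(n \right)} = - 8 \left(- \frac{5}{n}\right) = \frac{40}{n}$)
$O{\left(h,G \right)} = - 32 h + 42 G$
$O{\left(-13,\left(-3 + k{\left(L{\left(Y{\left(5,-5 \right)} \right)} \right)}\right)^{2} \right)} 14 = \left(\left(-32\right) \left(-13\right) + 42 \left(-3 + \frac{40}{-4}\right)^{2}\right) 14 = \left(416 + 42 \left(-3 + 40 \left(- \frac{1}{4}\right)\right)^{2}\right) 14 = \left(416 + 42 \left(-3 - 10\right)^{2}\right) 14 = \left(416 + 42 \left(-13\right)^{2}\right) 14 = \left(416 + 42 \cdot 169\right) 14 = \left(416 + 7098\right) 14 = 7514 \cdot 14 = 105196$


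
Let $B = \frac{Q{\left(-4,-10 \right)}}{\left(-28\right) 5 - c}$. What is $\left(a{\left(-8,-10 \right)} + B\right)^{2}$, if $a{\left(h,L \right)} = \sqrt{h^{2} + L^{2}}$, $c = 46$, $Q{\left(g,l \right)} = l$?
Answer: $\frac{1418461}{8649} + \frac{20 \sqrt{41}}{93} \approx 165.38$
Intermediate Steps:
$a{\left(h,L \right)} = \sqrt{L^{2} + h^{2}}$
$B = \frac{5}{93}$ ($B = - \frac{10}{\left(-28\right) 5 - 46} = - \frac{10}{-140 - 46} = - \frac{10}{-186} = \left(-10\right) \left(- \frac{1}{186}\right) = \frac{5}{93} \approx 0.053763$)
$\left(a{\left(-8,-10 \right)} + B\right)^{2} = \left(\sqrt{\left(-10\right)^{2} + \left(-8\right)^{2}} + \frac{5}{93}\right)^{2} = \left(\sqrt{100 + 64} + \frac{5}{93}\right)^{2} = \left(\sqrt{164} + \frac{5}{93}\right)^{2} = \left(2 \sqrt{41} + \frac{5}{93}\right)^{2} = \left(\frac{5}{93} + 2 \sqrt{41}\right)^{2}$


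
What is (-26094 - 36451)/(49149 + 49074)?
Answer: -62545/98223 ≈ -0.63677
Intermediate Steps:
(-26094 - 36451)/(49149 + 49074) = -62545/98223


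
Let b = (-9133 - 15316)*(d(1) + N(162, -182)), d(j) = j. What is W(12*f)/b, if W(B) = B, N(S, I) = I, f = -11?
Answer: -132/4425269 ≈ -2.9829e-5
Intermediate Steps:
b = 4425269 (b = (-9133 - 15316)*(1 - 182) = -24449*(-181) = 4425269)
W(12*f)/b = (12*(-11))/4425269 = -132*1/4425269 = -132/4425269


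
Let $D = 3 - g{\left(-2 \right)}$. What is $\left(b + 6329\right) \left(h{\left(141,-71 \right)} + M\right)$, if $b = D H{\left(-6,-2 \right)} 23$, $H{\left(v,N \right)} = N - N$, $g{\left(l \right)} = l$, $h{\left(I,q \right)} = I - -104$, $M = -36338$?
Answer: $-228432597$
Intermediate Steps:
$h{\left(I,q \right)} = 104 + I$ ($h{\left(I,q \right)} = I + 104 = 104 + I$)
$H{\left(v,N \right)} = 0$
$D = 5$ ($D = 3 - -2 = 3 + 2 = 5$)
$b = 0$ ($b = 5 \cdot 0 \cdot 23 = 0 \cdot 23 = 0$)
$\left(b + 6329\right) \left(h{\left(141,-71 \right)} + M\right) = \left(0 + 6329\right) \left(\left(104 + 141\right) - 36338\right) = 6329 \left(245 - 36338\right) = 6329 \left(-36093\right) = -228432597$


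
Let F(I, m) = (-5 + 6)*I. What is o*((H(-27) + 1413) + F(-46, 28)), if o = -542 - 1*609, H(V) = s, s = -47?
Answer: -1519320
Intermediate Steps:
F(I, m) = I (F(I, m) = 1*I = I)
H(V) = -47
o = -1151 (o = -542 - 609 = -1151)
o*((H(-27) + 1413) + F(-46, 28)) = -1151*((-47 + 1413) - 46) = -1151*(1366 - 46) = -1151*1320 = -1519320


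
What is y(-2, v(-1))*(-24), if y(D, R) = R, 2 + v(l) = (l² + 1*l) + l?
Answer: 72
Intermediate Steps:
v(l) = -2 + l² + 2*l (v(l) = -2 + ((l² + 1*l) + l) = -2 + ((l² + l) + l) = -2 + ((l + l²) + l) = -2 + (l² + 2*l) = -2 + l² + 2*l)
y(-2, v(-1))*(-24) = (-2 + (-1)² + 2*(-1))*(-24) = (-2 + 1 - 2)*(-24) = -3*(-24) = 72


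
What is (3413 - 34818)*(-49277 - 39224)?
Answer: 2779373905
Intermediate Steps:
(3413 - 34818)*(-49277 - 39224) = -31405*(-88501) = 2779373905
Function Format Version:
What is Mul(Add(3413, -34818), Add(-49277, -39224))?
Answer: 2779373905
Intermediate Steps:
Mul(Add(3413, -34818), Add(-49277, -39224)) = Mul(-31405, -88501) = 2779373905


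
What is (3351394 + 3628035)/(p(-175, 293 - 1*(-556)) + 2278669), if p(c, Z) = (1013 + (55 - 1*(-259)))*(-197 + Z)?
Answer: 6979429/3143873 ≈ 2.2200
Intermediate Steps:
p(c, Z) = -261419 + 1327*Z (p(c, Z) = (1013 + (55 + 259))*(-197 + Z) = (1013 + 314)*(-197 + Z) = 1327*(-197 + Z) = -261419 + 1327*Z)
(3351394 + 3628035)/(p(-175, 293 - 1*(-556)) + 2278669) = (3351394 + 3628035)/((-261419 + 1327*(293 - 1*(-556))) + 2278669) = 6979429/((-261419 + 1327*(293 + 556)) + 2278669) = 6979429/((-261419 + 1327*849) + 2278669) = 6979429/((-261419 + 1126623) + 2278669) = 6979429/(865204 + 2278669) = 6979429/3143873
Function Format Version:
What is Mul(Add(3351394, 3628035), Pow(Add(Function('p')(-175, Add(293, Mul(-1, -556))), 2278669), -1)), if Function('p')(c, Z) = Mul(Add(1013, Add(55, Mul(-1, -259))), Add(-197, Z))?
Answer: Rational(6979429, 3143873) ≈ 2.2200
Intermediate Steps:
Function('p')(c, Z) = Add(-261419, Mul(1327, Z)) (Function('p')(c, Z) = Mul(Add(1013, Add(55, 259)), Add(-197, Z)) = Mul(Add(1013, 314), Add(-197, Z)) = Mul(1327, Add(-197, Z)) = Add(-261419, Mul(1327, Z)))
Mul(Add(3351394, 3628035), Pow(Add(Function('p')(-175, Add(293, Mul(-1, -556))), 2278669), -1)) = Mul(Add(3351394, 3628035), Pow(Add(Add(-261419, Mul(1327, Add(293, Mul(-1, -556)))), 2278669), -1)) = Mul(6979429, Pow(Add(Add(-261419, Mul(1327, Add(293, 556))), 2278669), -1)) = Mul(6979429, Pow(Add(Add(-261419, Mul(1327, 849)), 2278669), -1)) = Mul(6979429, Pow(Add(Add(-261419, 1126623), 2278669), -1)) = Mul(6979429, Pow(Add(865204, 2278669), -1)) = Mul(6979429, Pow(3143873, -1)) = Mul(6979429, Rational(1, 3143873)) = Rational(6979429, 3143873)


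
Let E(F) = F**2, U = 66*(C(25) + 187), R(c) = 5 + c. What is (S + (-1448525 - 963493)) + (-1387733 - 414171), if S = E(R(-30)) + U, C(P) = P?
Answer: -4199305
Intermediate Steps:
U = 13992 (U = 66*(25 + 187) = 66*212 = 13992)
S = 14617 (S = (5 - 30)**2 + 13992 = (-25)**2 + 13992 = 625 + 13992 = 14617)
(S + (-1448525 - 963493)) + (-1387733 - 414171) = (14617 + (-1448525 - 963493)) + (-1387733 - 414171) = (14617 - 2412018) - 1801904 = -2397401 - 1801904 = -4199305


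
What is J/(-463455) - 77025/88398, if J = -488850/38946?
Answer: -1716341171245/1969825937994 ≈ -0.87132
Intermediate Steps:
J = -81475/6491 (J = -488850*1/38946 = -81475/6491 ≈ -12.552)
J/(-463455) - 77025/88398 = -81475/6491/(-463455) - 77025/88398 = -81475/6491*(-1/463455) - 77025*1/88398 = 16295/601657281 - 25675/29466 = -1716341171245/1969825937994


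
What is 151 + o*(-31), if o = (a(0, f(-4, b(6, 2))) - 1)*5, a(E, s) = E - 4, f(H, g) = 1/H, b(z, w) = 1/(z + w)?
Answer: 926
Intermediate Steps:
b(z, w) = 1/(w + z)
f(H, g) = 1/H
a(E, s) = -4 + E
o = -25 (o = ((-4 + 0) - 1)*5 = (-4 - 1)*5 = -5*5 = -25)
151 + o*(-31) = 151 - 25*(-31) = 151 + 775 = 926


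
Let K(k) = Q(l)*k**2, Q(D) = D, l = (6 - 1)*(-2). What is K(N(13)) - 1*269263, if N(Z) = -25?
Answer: -275513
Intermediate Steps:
l = -10 (l = 5*(-2) = -10)
K(k) = -10*k**2
K(N(13)) - 1*269263 = -10*(-25)**2 - 1*269263 = -10*625 - 269263 = -6250 - 269263 = -275513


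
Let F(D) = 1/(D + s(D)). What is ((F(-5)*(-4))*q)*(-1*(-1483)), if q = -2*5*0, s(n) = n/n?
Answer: 0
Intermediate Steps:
s(n) = 1
q = 0 (q = -10*0 = 0)
F(D) = 1/(1 + D) (F(D) = 1/(D + 1) = 1/(1 + D))
((F(-5)*(-4))*q)*(-1*(-1483)) = ((-4/(1 - 5))*0)*(-1*(-1483)) = ((-4/(-4))*0)*1483 = (-¼*(-4)*0)*1483 = (1*0)*1483 = 0*1483 = 0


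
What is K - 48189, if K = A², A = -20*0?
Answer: -48189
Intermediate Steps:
A = 0
K = 0 (K = 0² = 0)
K - 48189 = 0 - 48189 = -48189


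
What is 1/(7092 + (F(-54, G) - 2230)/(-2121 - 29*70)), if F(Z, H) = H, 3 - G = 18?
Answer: 4151/29441137 ≈ 0.00014099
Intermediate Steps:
G = -15 (G = 3 - 1*18 = 3 - 18 = -15)
1/(7092 + (F(-54, G) - 2230)/(-2121 - 29*70)) = 1/(7092 + (-15 - 2230)/(-2121 - 29*70)) = 1/(7092 - 2245/(-2121 - 2030)) = 1/(7092 - 2245/(-4151)) = 1/(7092 - 2245*(-1/4151)) = 1/(7092 + 2245/4151) = 1/(29441137/4151) = 4151/29441137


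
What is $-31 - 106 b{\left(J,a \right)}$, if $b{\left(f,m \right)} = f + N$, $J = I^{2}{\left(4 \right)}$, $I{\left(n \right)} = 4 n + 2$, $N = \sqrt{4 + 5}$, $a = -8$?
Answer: $-34693$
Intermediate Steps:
$N = 3$ ($N = \sqrt{9} = 3$)
$I{\left(n \right)} = 2 + 4 n$
$J = 324$ ($J = \left(2 + 4 \cdot 4\right)^{2} = \left(2 + 16\right)^{2} = 18^{2} = 324$)
$b{\left(f,m \right)} = 3 + f$ ($b{\left(f,m \right)} = f + 3 = 3 + f$)
$-31 - 106 b{\left(J,a \right)} = -31 - 106 \left(3 + 324\right) = -31 - 34662 = -34693$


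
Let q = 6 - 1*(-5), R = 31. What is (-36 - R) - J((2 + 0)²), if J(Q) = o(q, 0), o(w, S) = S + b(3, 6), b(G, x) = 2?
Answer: -69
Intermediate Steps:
q = 11 (q = 6 + 5 = 11)
o(w, S) = 2 + S (o(w, S) = S + 2 = 2 + S)
J(Q) = 2 (J(Q) = 2 + 0 = 2)
(-36 - R) - J((2 + 0)²) = (-36 - 1*31) - 1*2 = (-36 - 31) - 2 = -67 - 2 = -69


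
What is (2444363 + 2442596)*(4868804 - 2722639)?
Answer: 10488220362235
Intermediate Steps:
(2444363 + 2442596)*(4868804 - 2722639) = 4886959*2146165 = 10488220362235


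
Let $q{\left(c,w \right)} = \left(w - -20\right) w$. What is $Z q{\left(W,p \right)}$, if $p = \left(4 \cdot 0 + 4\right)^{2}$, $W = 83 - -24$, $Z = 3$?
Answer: $1728$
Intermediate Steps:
$W = 107$ ($W = 83 + 24 = 107$)
$p = 16$ ($p = \left(0 + 4\right)^{2} = 4^{2} = 16$)
$q{\left(c,w \right)} = w \left(20 + w\right)$ ($q{\left(c,w \right)} = \left(w + 20\right) w = \left(20 + w\right) w = w \left(20 + w\right)$)
$Z q{\left(W,p \right)} = 3 \cdot 16 \left(20 + 16\right) = 3 \cdot 16 \cdot 36 = 3 \cdot 576 = 1728$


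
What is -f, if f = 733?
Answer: -733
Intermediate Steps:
-f = -1*733 = -733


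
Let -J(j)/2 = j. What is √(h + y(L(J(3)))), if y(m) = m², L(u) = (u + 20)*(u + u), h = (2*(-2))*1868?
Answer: 4*√1297 ≈ 144.06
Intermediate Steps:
J(j) = -2*j
h = -7472 (h = -4*1868 = -7472)
L(u) = 2*u*(20 + u) (L(u) = (20 + u)*(2*u) = 2*u*(20 + u))
√(h + y(L(J(3)))) = √(-7472 + (2*(-2*3)*(20 - 2*3))²) = √(-7472 + (2*(-6)*(20 - 6))²) = √(-7472 + (2*(-6)*14)²) = √(-7472 + (-168)²) = √(-7472 + 28224) = √20752 = 4*√1297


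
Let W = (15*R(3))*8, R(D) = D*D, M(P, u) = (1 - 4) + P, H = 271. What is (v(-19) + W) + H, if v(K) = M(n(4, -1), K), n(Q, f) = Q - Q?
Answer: 1348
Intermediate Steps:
n(Q, f) = 0
M(P, u) = -3 + P
v(K) = -3 (v(K) = -3 + 0 = -3)
R(D) = D²
W = 1080 (W = (15*3²)*8 = (15*9)*8 = 135*8 = 1080)
(v(-19) + W) + H = (-3 + 1080) + 271 = 1077 + 271 = 1348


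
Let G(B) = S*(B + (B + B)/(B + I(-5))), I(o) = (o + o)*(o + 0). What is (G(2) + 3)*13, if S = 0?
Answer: 39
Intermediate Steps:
I(o) = 2*o² (I(o) = (2*o)*o = 2*o²)
G(B) = 0 (G(B) = 0*(B + (B + B)/(B + 2*(-5)²)) = 0*(B + (2*B)/(B + 2*25)) = 0*(B + (2*B)/(B + 50)) = 0*(B + (2*B)/(50 + B)) = 0*(B + 2*B/(50 + B)) = 0)
(G(2) + 3)*13 = (0 + 3)*13 = 3*13 = 39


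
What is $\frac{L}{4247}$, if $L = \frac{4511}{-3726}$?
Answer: $- \frac{4511}{15824322} \approx -0.00028507$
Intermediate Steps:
$L = - \frac{4511}{3726}$ ($L = 4511 \left(- \frac{1}{3726}\right) = - \frac{4511}{3726} \approx -1.2107$)
$\frac{L}{4247} = - \frac{4511}{3726 \cdot 4247} = \left(- \frac{4511}{3726}\right) \frac{1}{4247} = - \frac{4511}{15824322}$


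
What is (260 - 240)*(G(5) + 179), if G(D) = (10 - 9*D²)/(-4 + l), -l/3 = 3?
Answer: 50840/13 ≈ 3910.8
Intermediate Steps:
l = -9 (l = -3*3 = -9)
G(D) = -10/13 + 9*D²/13 (G(D) = (10 - 9*D²)/(-4 - 9) = (10 - 9*D²)/(-13) = (10 - 9*D²)*(-1/13) = -10/13 + 9*D²/13)
(260 - 240)*(G(5) + 179) = (260 - 240)*((-10/13 + (9/13)*5²) + 179) = 20*((-10/13 + (9/13)*25) + 179) = 20*((-10/13 + 225/13) + 179) = 20*(215/13 + 179) = 20*(2542/13) = 50840/13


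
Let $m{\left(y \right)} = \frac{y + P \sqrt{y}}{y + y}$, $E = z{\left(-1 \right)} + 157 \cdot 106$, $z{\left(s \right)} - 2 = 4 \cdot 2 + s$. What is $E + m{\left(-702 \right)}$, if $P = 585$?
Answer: $\frac{33303}{2} - \frac{5 i \sqrt{78}}{4} \approx 16652.0 - 11.04 i$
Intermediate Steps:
$z{\left(s \right)} = 10 + s$ ($z{\left(s \right)} = 2 + \left(4 \cdot 2 + s\right) = 2 + \left(8 + s\right) = 10 + s$)
$E = 16651$ ($E = \left(10 - 1\right) + 157 \cdot 106 = 9 + 16642 = 16651$)
$m{\left(y \right)} = \frac{y + 585 \sqrt{y}}{2 y}$ ($m{\left(y \right)} = \frac{y + 585 \sqrt{y}}{y + y} = \frac{y + 585 \sqrt{y}}{2 y}$)
$E + m{\left(-702 \right)} = 16651 + \left(\frac{1}{2} + \frac{585}{2 \cdot 3 i \sqrt{78}}\right) = 16651 + \left(\frac{1}{2} + \frac{585 \left(- \frac{i \sqrt{78}}{234}\right)}{2}\right) = 16651 + \left(\frac{1}{2} - \frac{5 i \sqrt{78}}{4}\right) = \frac{33303}{2} - \frac{5 i \sqrt{78}}{4}$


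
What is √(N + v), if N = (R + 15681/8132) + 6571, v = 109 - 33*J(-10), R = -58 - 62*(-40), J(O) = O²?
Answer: √95952608985/4066 ≈ 76.183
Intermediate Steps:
R = 2422 (R = -58 + 2480 = 2422)
v = -3191 (v = 109 - 33*(-10)² = 109 - 33*100 = 109 - 3300 = -3191)
N = 73146757/8132 (N = (2422 + 15681/8132) + 6571 = 19711385/8132 + 6571 = 73146757/8132 ≈ 8994.9)
√(N + v) = √(73146757/8132 - 3191) = √(47197545/8132) = √95952608985/4066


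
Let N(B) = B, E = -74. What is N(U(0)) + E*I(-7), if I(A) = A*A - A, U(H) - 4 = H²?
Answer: -4140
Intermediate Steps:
U(H) = 4 + H²
I(A) = A² - A
N(U(0)) + E*I(-7) = (4 + 0²) - (-518)*(-1 - 7) = (4 + 0) - (-518)*(-8) = 4 - 74*56 = 4 - 4144 = -4140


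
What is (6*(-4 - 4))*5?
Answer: -240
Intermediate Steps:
(6*(-4 - 4))*5 = (6*(-8))*5 = -48*5 = -240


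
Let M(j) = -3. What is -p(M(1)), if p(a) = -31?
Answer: 31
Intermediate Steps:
-p(M(1)) = -1*(-31) = 31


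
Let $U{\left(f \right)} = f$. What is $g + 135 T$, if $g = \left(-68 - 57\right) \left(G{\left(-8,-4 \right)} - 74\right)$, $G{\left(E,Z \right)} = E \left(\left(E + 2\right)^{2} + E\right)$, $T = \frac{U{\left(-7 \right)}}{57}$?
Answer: $\frac{707435}{19} \approx 37233.0$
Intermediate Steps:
$T = - \frac{7}{57} \approx -0.12281$
$G{\left(E,Z \right)} = E \left(E + \left(2 + E\right)^{2}\right)$ ($G{\left(E,Z \right)} = E \left(\left(2 + E\right)^{2} + E\right) = E \left(E + \left(2 + E\right)^{2}\right)$)
$g = 37250$ ($g = \left(-68 - 57\right) \left(- 8 \left(-8 + \left(2 - 8\right)^{2}\right) - 74\right) = - 125 \left(- 8 \left(-8 + \left(-6\right)^{2}\right) - 74\right) = - 125 \left(- 8 \left(-8 + 36\right) - 74\right) = - 125 \left(\left(-8\right) 28 - 74\right) = - 125 \left(-224 - 74\right) = \left(-125\right) \left(-298\right) = 37250$)
$g + 135 T = 37250 + 135 \left(- \frac{7}{57}\right) = 37250 - \frac{315}{19} = \frac{707435}{19}$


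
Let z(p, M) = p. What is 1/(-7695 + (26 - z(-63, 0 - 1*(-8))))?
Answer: -1/7606 ≈ -0.00013148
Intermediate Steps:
1/(-7695 + (26 - z(-63, 0 - 1*(-8)))) = 1/(-7695 + (26 - 1*(-63))) = 1/(-7695 + (26 + 63)) = 1/(-7695 + 89) = 1/(-7606) = -1/7606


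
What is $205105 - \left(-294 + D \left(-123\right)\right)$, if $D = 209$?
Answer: $231106$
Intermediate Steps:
$205105 - \left(-294 + D \left(-123\right)\right) = 205105 - \left(-294 + 209 \left(-123\right)\right) = 205105 - \left(-294 - 25707\right) = 205105 - -26001 = 205105 + 26001 = 231106$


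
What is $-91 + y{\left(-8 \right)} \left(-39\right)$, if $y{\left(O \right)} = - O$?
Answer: $-403$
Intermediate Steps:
$-91 + y{\left(-8 \right)} \left(-39\right) = -91 + \left(-1\right) \left(-8\right) \left(-39\right) = -91 + 8 \left(-39\right) = -91 - 312 = -403$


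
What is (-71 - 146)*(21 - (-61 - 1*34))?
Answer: -25172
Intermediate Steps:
(-71 - 146)*(21 - (-61 - 1*34)) = -217*(21 - (-61 - 34)) = -217*(21 - 1*(-95)) = -217*(21 + 95) = -217*116 = -25172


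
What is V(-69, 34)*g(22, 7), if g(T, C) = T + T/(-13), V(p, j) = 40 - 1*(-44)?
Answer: 22176/13 ≈ 1705.8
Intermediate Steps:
V(p, j) = 84 (V(p, j) = 40 + 44 = 84)
g(T, C) = 12*T/13 (g(T, C) = T + T*(-1/13) = T - T/13 = 12*T/13)
V(-69, 34)*g(22, 7) = 84*((12/13)*22) = 84*(264/13) = 22176/13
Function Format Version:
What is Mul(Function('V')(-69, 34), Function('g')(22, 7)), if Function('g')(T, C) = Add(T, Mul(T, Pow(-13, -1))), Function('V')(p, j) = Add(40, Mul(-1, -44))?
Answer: Rational(22176, 13) ≈ 1705.8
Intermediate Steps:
Function('V')(p, j) = 84 (Function('V')(p, j) = Add(40, 44) = 84)
Function('g')(T, C) = Mul(Rational(12, 13), T) (Function('g')(T, C) = Add(T, Mul(T, Rational(-1, 13))) = Add(T, Mul(Rational(-1, 13), T)) = Mul(Rational(12, 13), T))
Mul(Function('V')(-69, 34), Function('g')(22, 7)) = Mul(84, Mul(Rational(12, 13), 22)) = Mul(84, Rational(264, 13)) = Rational(22176, 13)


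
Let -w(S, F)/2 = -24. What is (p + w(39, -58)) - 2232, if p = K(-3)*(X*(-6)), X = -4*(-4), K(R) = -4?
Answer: -1800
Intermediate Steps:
w(S, F) = 48 (w(S, F) = -2*(-24) = 48)
X = 16
p = 384 (p = -64*(-6) = -4*(-96) = 384)
(p + w(39, -58)) - 2232 = (384 + 48) - 2232 = 432 - 2232 = -1800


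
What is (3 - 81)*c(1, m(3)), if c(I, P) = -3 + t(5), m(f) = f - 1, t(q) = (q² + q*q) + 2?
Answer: -3822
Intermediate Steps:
t(q) = 2 + 2*q² (t(q) = (q² + q²) + 2 = 2*q² + 2 = 2 + 2*q²)
m(f) = -1 + f
c(I, P) = 49 (c(I, P) = -3 + (2 + 2*5²) = -3 + (2 + 2*25) = -3 + (2 + 50) = -3 + 52 = 49)
(3 - 81)*c(1, m(3)) = (3 - 81)*49 = -78*49 = -3822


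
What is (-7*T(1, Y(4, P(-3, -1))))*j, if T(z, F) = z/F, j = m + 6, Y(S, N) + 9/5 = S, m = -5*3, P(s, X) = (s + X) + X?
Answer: 315/11 ≈ 28.636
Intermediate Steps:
P(s, X) = s + 2*X (P(s, X) = (X + s) + X = s + 2*X)
m = -15
Y(S, N) = -9/5 + S
j = -9 (j = -15 + 6 = -9)
(-7*T(1, Y(4, P(-3, -1))))*j = -7/(-9/5 + 4)*(-9) = -7/11/5*(-9) = -7*5/11*(-9) = -35/11*(-9) = 315/11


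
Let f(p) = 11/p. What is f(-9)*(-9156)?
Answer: 33572/3 ≈ 11191.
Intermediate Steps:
f(-9)*(-9156) = (11/(-9))*(-9156) = (11*(-⅑))*(-9156) = -11/9*(-9156) = 33572/3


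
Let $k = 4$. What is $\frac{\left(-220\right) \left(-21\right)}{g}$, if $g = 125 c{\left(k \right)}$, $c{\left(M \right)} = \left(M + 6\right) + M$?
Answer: $\frac{66}{25} \approx 2.64$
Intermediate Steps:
$c{\left(M \right)} = 6 + 2 M$ ($c{\left(M \right)} = \left(6 + M\right) + M = 6 + 2 M$)
$g = 1750$ ($g = 125 \left(6 + 2 \cdot 4\right) = 125 \left(6 + 8\right) = 125 \cdot 14 = 1750$)
$\frac{\left(-220\right) \left(-21\right)}{g} = \frac{\left(-220\right) \left(-21\right)}{1750} = 4620 \cdot \frac{1}{1750} = \frac{66}{25}$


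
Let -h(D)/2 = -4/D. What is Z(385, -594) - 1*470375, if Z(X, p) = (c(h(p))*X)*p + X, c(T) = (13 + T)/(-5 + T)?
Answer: 182242220/1489 ≈ 1.2239e+5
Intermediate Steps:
h(D) = 8/D (h(D) = -(-8)/D = 8/D)
c(T) = (13 + T)/(-5 + T)
Z(X, p) = X + X*p*(13 + 8/p)/(-5 + 8/p) (Z(X, p) = (((13 + 8/p)/(-5 + 8/p))*X)*p + X = (X*(13 + 8/p)/(-5 + 8/p))*p + X = X*p*(13 + 8/p)/(-5 + 8/p) + X = X + X*p*(13 + 8/p)/(-5 + 8/p))
Z(385, -594) - 1*470375 = 385*(-8 - 13*(-594)² - 3*(-594))/(-8 + 5*(-594)) - 1*470375 = 385*(-8 - 13*352836 + 1782)/(-8 - 2970) - 470375 = 385*(-8 - 4586868 + 1782)/(-2978) - 470375 = 385*(-1/2978)*(-4585094) - 470375 = 882630595/1489 - 470375 = 182242220/1489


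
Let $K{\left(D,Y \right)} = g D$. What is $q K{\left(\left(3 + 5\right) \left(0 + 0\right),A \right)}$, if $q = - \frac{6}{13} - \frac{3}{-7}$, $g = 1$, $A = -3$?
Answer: $0$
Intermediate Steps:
$K{\left(D,Y \right)} = D$ ($K{\left(D,Y \right)} = 1 D = D$)
$q = - \frac{3}{91}$ ($q = \left(-6\right) \frac{1}{13} - - \frac{3}{7} = - \frac{6}{13} + \frac{3}{7} = - \frac{3}{91} \approx -0.032967$)
$q K{\left(\left(3 + 5\right) \left(0 + 0\right),A \right)} = - \frac{3 \left(3 + 5\right) \left(0 + 0\right)}{91} = - \frac{3 \cdot 8 \cdot 0}{91} = \left(- \frac{3}{91}\right) 0 = 0$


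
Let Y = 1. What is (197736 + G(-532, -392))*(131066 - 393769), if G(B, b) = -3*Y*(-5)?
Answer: -51949780953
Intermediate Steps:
G(B, b) = 15 (G(B, b) = -3*1*(-5) = -3*(-5) = 15)
(197736 + G(-532, -392))*(131066 - 393769) = (197736 + 15)*(131066 - 393769) = 197751*(-262703) = -51949780953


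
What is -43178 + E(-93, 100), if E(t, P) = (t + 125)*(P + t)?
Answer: -42954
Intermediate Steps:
E(t, P) = (125 + t)*(P + t)
-43178 + E(-93, 100) = -43178 + ((-93)² + 125*100 + 125*(-93) + 100*(-93)) = -43178 + (8649 + 12500 - 11625 - 9300) = -43178 + 224 = -42954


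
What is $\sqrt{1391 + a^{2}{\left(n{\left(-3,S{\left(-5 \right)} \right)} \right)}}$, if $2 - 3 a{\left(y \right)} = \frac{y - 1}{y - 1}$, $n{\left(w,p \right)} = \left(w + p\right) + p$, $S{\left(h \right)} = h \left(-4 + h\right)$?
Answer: $\frac{2 \sqrt{3130}}{3} \approx 37.298$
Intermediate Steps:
$n{\left(w,p \right)} = w + 2 p$ ($n{\left(w,p \right)} = \left(p + w\right) + p = w + 2 p$)
$a{\left(y \right)} = \frac{1}{3}$ ($a{\left(y \right)} = \frac{2}{3} - \frac{\left(y - 1\right) \frac{1}{y - 1}}{3} = \frac{2}{3} - \frac{\left(-1 + y\right) \frac{1}{-1 + y}}{3} = \frac{2}{3} - \frac{1}{3} = \frac{1}{3}$)
$\sqrt{1391 + a^{2}{\left(n{\left(-3,S{\left(-5 \right)} \right)} \right)}} = \sqrt{1391 + \left(\frac{1}{3}\right)^{2}} = \sqrt{1391 + \frac{1}{9}} = \sqrt{\frac{12520}{9}} = \frac{2 \sqrt{3130}}{3}$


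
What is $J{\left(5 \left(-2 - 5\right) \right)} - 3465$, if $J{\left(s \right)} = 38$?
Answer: $-3427$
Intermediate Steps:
$J{\left(5 \left(-2 - 5\right) \right)} - 3465 = 38 - 3465 = -3427$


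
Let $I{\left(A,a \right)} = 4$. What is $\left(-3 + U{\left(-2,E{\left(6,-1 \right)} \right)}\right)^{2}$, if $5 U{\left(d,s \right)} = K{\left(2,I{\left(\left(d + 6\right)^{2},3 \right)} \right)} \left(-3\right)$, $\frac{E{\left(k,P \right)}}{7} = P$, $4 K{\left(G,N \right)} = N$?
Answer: $\frac{324}{25} \approx 12.96$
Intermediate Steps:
$K{\left(G,N \right)} = \frac{N}{4}$
$E{\left(k,P \right)} = 7 P$
$U{\left(d,s \right)} = - \frac{3}{5}$ ($U{\left(d,s \right)} = \frac{\frac{1}{4} \cdot 4 \left(-3\right)}{5} = \frac{1 \left(-3\right)}{5} = \frac{1}{5} \left(-3\right) = - \frac{3}{5}$)
$\left(-3 + U{\left(-2,E{\left(6,-1 \right)} \right)}\right)^{2} = \left(-3 - \frac{3}{5}\right)^{2} = \left(- \frac{18}{5}\right)^{2} = \frac{324}{25}$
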